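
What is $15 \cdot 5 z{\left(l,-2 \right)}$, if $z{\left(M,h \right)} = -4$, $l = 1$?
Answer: $-300$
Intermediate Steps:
$15 \cdot 5 z{\left(l,-2 \right)} = 15 \cdot 5 \left(-4\right) = 75 \left(-4\right) = -300$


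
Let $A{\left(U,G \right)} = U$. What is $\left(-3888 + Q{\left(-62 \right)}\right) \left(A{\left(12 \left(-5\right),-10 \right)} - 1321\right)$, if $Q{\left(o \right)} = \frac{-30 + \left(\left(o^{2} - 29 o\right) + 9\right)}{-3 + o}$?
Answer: $\frac{356768921}{65} \approx 5.4888 \cdot 10^{6}$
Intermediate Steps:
$Q{\left(o \right)} = \frac{-21 + o^{2} - 29 o}{-3 + o}$ ($Q{\left(o \right)} = \frac{-30 + \left(9 + o^{2} - 29 o\right)}{-3 + o} = \frac{-21 + o^{2} - 29 o}{-3 + o}$)
$\left(-3888 + Q{\left(-62 \right)}\right) \left(A{\left(12 \left(-5\right),-10 \right)} - 1321\right) = \left(-3888 + \frac{-21 + \left(-62\right)^{2} - -1798}{-3 - 62}\right) \left(12 \left(-5\right) - 1321\right) = \left(-3888 + \frac{-21 + 3844 + 1798}{-65}\right) \left(-60 - 1321\right) = \left(-3888 - \frac{5621}{65}\right) \left(-1381\right) = \left(- \frac{258341}{65}\right) \left(-1381\right) = \frac{356768921}{65}$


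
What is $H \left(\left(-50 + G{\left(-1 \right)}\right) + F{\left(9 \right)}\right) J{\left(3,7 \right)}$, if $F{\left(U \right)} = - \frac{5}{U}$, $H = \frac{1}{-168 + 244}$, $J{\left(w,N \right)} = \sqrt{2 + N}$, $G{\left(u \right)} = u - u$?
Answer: $- \frac{455}{228} \approx -1.9956$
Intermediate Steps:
$G{\left(u \right)} = 0$
$H = \frac{1}{76} \approx 0.013158$
$H \left(\left(-50 + G{\left(-1 \right)}\right) + F{\left(9 \right)}\right) J{\left(3,7 \right)} = \frac{\left(-50 + 0\right) - \frac{5}{9}}{76} \sqrt{2 + 7} = \frac{-50 - \frac{5}{9}}{76} \sqrt{9} = \frac{-50 - \frac{5}{9}}{76} \cdot 3 = \frac{1}{76} \left(- \frac{455}{9}\right) 3 = \left(- \frac{455}{684}\right) 3 = - \frac{455}{228}$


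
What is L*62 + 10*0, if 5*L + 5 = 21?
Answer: 992/5 ≈ 198.40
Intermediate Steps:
L = 16/5 (L = -1 + (1/5)*21 = -1 + 21/5 = 16/5 ≈ 3.2000)
L*62 + 10*0 = (16/5)*62 + 10*0 = 992/5 + 0 = 992/5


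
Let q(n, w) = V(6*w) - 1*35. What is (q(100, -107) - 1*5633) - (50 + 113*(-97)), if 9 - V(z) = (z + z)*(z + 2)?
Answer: -816508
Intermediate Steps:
V(z) = 9 - 2*z*(2 + z) (V(z) = 9 - (z + z)*(z + 2) = 9 - 2*z*(2 + z))
q(n, w) = -26 - 72*w² - 24*w (q(n, w) = (9 - 24*w - 2*36*w²) - 1*35 = (9 - 24*w - 72*w²) - 35 = (9 - 72*w² - 24*w) - 35 = -26 - 72*w² - 24*w)
(q(100, -107) - 1*5633) - (50 + 113*(-97)) = ((-26 - 72*(-107)² - 24*(-107)) - 1*5633) - (50 + 113*(-97)) = ((-26 - 72*11449 + 2568) - 5633) - (50 - 10961) = ((-26 - 824328 + 2568) - 5633) - 1*(-10911) = (-821786 - 5633) + 10911 = -827419 + 10911 = -816508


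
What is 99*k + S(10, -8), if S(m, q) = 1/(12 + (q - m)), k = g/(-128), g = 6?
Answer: -923/192 ≈ -4.8073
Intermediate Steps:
k = -3/64 (k = 6/(-128) = 6*(-1/128) = -3/64 ≈ -0.046875)
S(m, q) = 1/(12 + q - m)
99*k + S(10, -8) = 99*(-3/64) + 1/(12 - 8 - 1*10) = -297/64 + 1/(12 - 8 - 10) = -297/64 + 1/(-6) = -297/64 - 1/6 = -923/192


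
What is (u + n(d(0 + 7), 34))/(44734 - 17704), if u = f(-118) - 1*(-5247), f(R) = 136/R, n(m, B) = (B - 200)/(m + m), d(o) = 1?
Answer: 50768/265795 ≈ 0.19100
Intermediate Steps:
n(m, B) = (-200 + B)/(2*m) (n(m, B) = (-200 + B)/((2*m)) = (-200 + B)*(1/(2*m)) = (-200 + B)/(2*m))
u = 309505/59 (u = 136/(-118) - 1*(-5247) = 136*(-1/118) + 5247 = -68/59 + 5247 = 309505/59 ≈ 5245.8)
(u + n(d(0 + 7), 34))/(44734 - 17704) = (309505/59 + (½)*(-200 + 34)/1)/(44734 - 17704) = (309505/59 + (½)*1*(-166))/27030 = (309505/59 - 83)*(1/27030) = (304608/59)*(1/27030) = 50768/265795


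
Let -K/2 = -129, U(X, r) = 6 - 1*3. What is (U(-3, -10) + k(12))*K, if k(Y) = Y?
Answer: 3870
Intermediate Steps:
U(X, r) = 3 (U(X, r) = 6 - 3 = 3)
K = 258 (K = -2*(-129) = 258)
(U(-3, -10) + k(12))*K = (3 + 12)*258 = 15*258 = 3870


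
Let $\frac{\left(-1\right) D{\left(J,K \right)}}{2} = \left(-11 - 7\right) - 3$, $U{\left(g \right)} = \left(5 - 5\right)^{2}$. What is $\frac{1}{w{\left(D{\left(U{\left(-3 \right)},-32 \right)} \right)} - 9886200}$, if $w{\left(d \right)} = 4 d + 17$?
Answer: $- \frac{1}{9886015} \approx -1.0115 \cdot 10^{-7}$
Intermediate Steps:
$U{\left(g \right)} = 0$ ($U{\left(g \right)} = 0^{2} = 0$)
$D{\left(J,K \right)} = 42$ ($D{\left(J,K \right)} = - 2 \left(\left(-11 - 7\right) - 3\right) = - 2 \left(-18 - 3\right) = \left(-2\right) \left(-21\right) = 42$)
$w{\left(d \right)} = 17 + 4 d$
$\frac{1}{w{\left(D{\left(U{\left(-3 \right)},-32 \right)} \right)} - 9886200} = \frac{1}{\left(17 + 4 \cdot 42\right) - 9886200} = \frac{1}{\left(17 + 168\right) - 9886200} = \frac{1}{185 - 9886200} = \frac{1}{-9886015} = - \frac{1}{9886015}$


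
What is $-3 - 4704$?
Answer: $-4707$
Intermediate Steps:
$-3 - 4704 = -4707$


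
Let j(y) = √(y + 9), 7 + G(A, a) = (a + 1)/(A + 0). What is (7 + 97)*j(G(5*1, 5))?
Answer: 416*√5/5 ≈ 186.04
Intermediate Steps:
G(A, a) = -7 + (1 + a)/A (G(A, a) = -7 + (a + 1)/(A + 0) = -7 + (1 + a)/A)
j(y) = √(9 + y)
(7 + 97)*j(G(5*1, 5)) = (7 + 97)*√(9 + (1 + 5 - 35)/((5*1))) = 104*√(9 + (1 + 5 - 7*5)/5) = 104*√(9 + (1 + 5 - 35)/5) = 104*√(9 + (⅕)*(-29)) = 104*√(9 - 29/5) = 104*√(16/5) = 104*(4*√5/5) = 416*√5/5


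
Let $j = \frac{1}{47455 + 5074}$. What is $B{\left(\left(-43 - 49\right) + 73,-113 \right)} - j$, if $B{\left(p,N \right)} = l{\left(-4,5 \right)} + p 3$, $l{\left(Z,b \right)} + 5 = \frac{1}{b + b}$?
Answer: $- \frac{32515461}{525290} \approx -61.9$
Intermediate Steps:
$l{\left(Z,b \right)} = -5 + \frac{1}{2 b}$ ($l{\left(Z,b \right)} = -5 + \frac{1}{b + b} = -5 + \frac{1}{2 b}$)
$B{\left(p,N \right)} = - \frac{49}{10} + 3 p$ ($B{\left(p,N \right)} = \left(-5 + \frac{1}{2 \cdot 5}\right) + p 3 = \left(-5 + \frac{1}{2} \cdot \frac{1}{5}\right) + 3 p = \left(-5 + \frac{1}{10}\right) + 3 p = - \frac{49}{10} + 3 p$)
$j = \frac{1}{52529} \approx 1.9037 \cdot 10^{-5}$
$B{\left(\left(-43 - 49\right) + 73,-113 \right)} - j = \left(- \frac{49}{10} + 3 \left(\left(-43 - 49\right) + 73\right)\right) - \frac{1}{52529} = \left(- \frac{49}{10} + 3 \left(-92 + 73\right)\right) - \frac{1}{52529} = \left(- \frac{49}{10} + 3 \left(-19\right)\right) - \frac{1}{52529} = \left(- \frac{49}{10} - 57\right) - \frac{1}{52529} = - \frac{619}{10} - \frac{1}{52529} = - \frac{32515461}{525290}$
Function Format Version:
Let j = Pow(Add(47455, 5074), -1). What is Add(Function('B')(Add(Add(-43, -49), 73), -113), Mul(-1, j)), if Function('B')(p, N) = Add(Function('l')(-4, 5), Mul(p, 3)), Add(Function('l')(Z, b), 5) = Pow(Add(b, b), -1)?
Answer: Rational(-32515461, 525290) ≈ -61.900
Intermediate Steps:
Function('l')(Z, b) = Add(-5, Mul(Rational(1, 2), Pow(b, -1))) (Function('l')(Z, b) = Add(-5, Pow(Add(b, b), -1)) = Add(-5, Pow(Mul(2, b), -1)) = Add(-5, Mul(Rational(1, 2), Pow(b, -1))))
Function('B')(p, N) = Add(Rational(-49, 10), Mul(3, p)) (Function('B')(p, N) = Add(Add(-5, Mul(Rational(1, 2), Pow(5, -1))), Mul(p, 3)) = Add(Add(-5, Mul(Rational(1, 2), Rational(1, 5))), Mul(3, p)) = Add(Add(-5, Rational(1, 10)), Mul(3, p)) = Add(Rational(-49, 10), Mul(3, p)))
j = Rational(1, 52529) (j = Pow(52529, -1) = Rational(1, 52529) ≈ 1.9037e-5)
Add(Function('B')(Add(Add(-43, -49), 73), -113), Mul(-1, j)) = Add(Add(Rational(-49, 10), Mul(3, Add(Add(-43, -49), 73))), Mul(-1, Rational(1, 52529))) = Add(Add(Rational(-49, 10), Mul(3, Add(-92, 73))), Rational(-1, 52529)) = Add(Add(Rational(-49, 10), Mul(3, -19)), Rational(-1, 52529)) = Add(Add(Rational(-49, 10), -57), Rational(-1, 52529)) = Add(Rational(-619, 10), Rational(-1, 52529)) = Rational(-32515461, 525290)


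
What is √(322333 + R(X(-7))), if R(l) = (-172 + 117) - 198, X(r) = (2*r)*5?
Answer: 4*√20130 ≈ 567.52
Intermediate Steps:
X(r) = 10*r
R(l) = -253 (R(l) = -55 - 198 = -253)
√(322333 + R(X(-7))) = √(322333 - 253) = √322080 = 4*√20130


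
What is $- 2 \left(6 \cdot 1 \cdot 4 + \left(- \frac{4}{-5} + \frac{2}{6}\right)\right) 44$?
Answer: $- \frac{33176}{15} \approx -2211.7$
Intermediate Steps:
$- 2 \left(6 \cdot 1 \cdot 4 + \left(- \frac{4}{-5} + \frac{2}{6}\right)\right) 44 = - 2 \left(6 \cdot 4 + \left(\left(-4\right) \left(- \frac{1}{5}\right) + 2 \cdot \frac{1}{6}\right)\right) 44 = - 2 \left(24 + \left(\frac{4}{5} + \frac{1}{3}\right)\right) 44 = - 2 \left(24 + \frac{17}{15}\right) 44 = \left(-2\right) \frac{377}{15} \cdot 44 = \left(- \frac{754}{15}\right) 44 = - \frac{33176}{15}$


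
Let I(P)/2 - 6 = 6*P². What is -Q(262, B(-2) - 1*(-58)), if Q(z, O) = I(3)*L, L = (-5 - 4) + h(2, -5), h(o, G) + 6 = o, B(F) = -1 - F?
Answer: 1560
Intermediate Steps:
h(o, G) = -6 + o
I(P) = 12 + 12*P² (I(P) = 12 + 2*(6*P²) = 12 + 12*P²)
L = -13 (L = (-5 - 4) + (-6 + 2) = -9 - 4 = -13)
Q(z, O) = -1560 (Q(z, O) = (12 + 12*3²)*(-13) = (12 + 12*9)*(-13) = (12 + 108)*(-13) = 120*(-13) = -1560)
-Q(262, B(-2) - 1*(-58)) = -1*(-1560) = 1560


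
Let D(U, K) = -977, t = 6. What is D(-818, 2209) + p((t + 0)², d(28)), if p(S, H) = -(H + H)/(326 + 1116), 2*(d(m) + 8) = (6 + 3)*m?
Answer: -704535/721 ≈ -977.16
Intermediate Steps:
d(m) = -8 + 9*m/2 (d(m) = -8 + ((6 + 3)*m)/2 = -8 + (9*m)/2 = -8 + 9*m/2)
p(S, H) = -H/721 (p(S, H) = -2*H/1442 = -H/721)
D(-818, 2209) + p((t + 0)², d(28)) = -977 - (-8 + (9/2)*28)/721 = -977 - (-8 + 126)/721 = -977 - 1/721*118 = -977 - 118/721 = -704535/721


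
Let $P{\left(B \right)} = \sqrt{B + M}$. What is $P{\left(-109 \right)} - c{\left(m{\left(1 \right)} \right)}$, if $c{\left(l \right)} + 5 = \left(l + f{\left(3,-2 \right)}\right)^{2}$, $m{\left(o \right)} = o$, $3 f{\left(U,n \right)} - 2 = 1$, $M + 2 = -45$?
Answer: $1 + 2 i \sqrt{39} \approx 1.0 + 12.49 i$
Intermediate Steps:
$M = -47$ ($M = -2 - 45 = -47$)
$f{\left(U,n \right)} = 1$ ($f{\left(U,n \right)} = \frac{2}{3} + \frac{1}{3} \cdot 1 = \frac{2}{3} + \frac{1}{3} = 1$)
$P{\left(B \right)} = \sqrt{-47 + B}$ ($P{\left(B \right)} = \sqrt{B - 47} = \sqrt{-47 + B}$)
$c{\left(l \right)} = -5 + \left(1 + l\right)^{2}$ ($c{\left(l \right)} = -5 + \left(l + 1\right)^{2} = -5 + \left(1 + l\right)^{2}$)
$P{\left(-109 \right)} - c{\left(m{\left(1 \right)} \right)} = \sqrt{-47 - 109} - \left(-5 + \left(1 + 1\right)^{2}\right) = \sqrt{-156} - \left(-5 + 2^{2}\right) = 2 i \sqrt{39} - \left(-5 + 4\right) = 2 i \sqrt{39} - -1 = 2 i \sqrt{39} + 1 = 1 + 2 i \sqrt{39}$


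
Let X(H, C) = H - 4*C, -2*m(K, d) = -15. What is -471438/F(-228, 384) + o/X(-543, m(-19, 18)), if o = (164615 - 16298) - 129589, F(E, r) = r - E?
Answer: -15644195/19482 ≈ -803.01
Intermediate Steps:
m(K, d) = 15/2 (m(K, d) = -½*(-15) = 15/2)
o = 18728 (o = 148317 - 129589 = 18728)
-471438/F(-228, 384) + o/X(-543, m(-19, 18)) = -471438/(384 - 1*(-228)) + 18728/(-543 - 4*15/2) = -471438/(384 + 228) + 18728/(-543 - 30) = -471438/612 + 18728/(-573) = -471438*1/612 + 18728*(-1/573) = -26191/34 - 18728/573 = -15644195/19482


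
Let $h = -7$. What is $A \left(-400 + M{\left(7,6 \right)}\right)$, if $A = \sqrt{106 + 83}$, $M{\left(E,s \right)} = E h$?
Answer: $- 1347 \sqrt{21} \approx -6172.7$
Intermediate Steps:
$M{\left(E,s \right)} = - 7 E$ ($M{\left(E,s \right)} = E \left(-7\right) = - 7 E$)
$A = 3 \sqrt{21}$ ($A = \sqrt{189} = 3 \sqrt{21} \approx 13.748$)
$A \left(-400 + M{\left(7,6 \right)}\right) = 3 \sqrt{21} \left(-400 - 49\right) = 3 \sqrt{21} \left(-449\right) = - 1347 \sqrt{21}$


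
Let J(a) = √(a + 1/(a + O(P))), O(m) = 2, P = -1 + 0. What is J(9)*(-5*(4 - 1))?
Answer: -150*√11/11 ≈ -45.227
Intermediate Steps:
P = -1
J(a) = √(a + 1/(2 + a)) (J(a) = √(a + 1/(a + 2)) = √(a + 1/(2 + a)))
J(9)*(-5*(4 - 1)) = √((1 + 9*(2 + 9))/(2 + 9))*(-5*(4 - 1)) = √((1 + 9*11)/11)*(-5*3) = √((1 + 99)/11)*(-15) = √((1/11)*100)*(-15) = √(100/11)*(-15) = (10*√11/11)*(-15) = -150*√11/11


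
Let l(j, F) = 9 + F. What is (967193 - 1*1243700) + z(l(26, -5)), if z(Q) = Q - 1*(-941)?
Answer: -275562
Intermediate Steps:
z(Q) = 941 + Q (z(Q) = Q + 941 = 941 + Q)
(967193 - 1*1243700) + z(l(26, -5)) = (967193 - 1*1243700) + (941 + (9 - 5)) = (967193 - 1243700) + (941 + 4) = -276507 + 945 = -275562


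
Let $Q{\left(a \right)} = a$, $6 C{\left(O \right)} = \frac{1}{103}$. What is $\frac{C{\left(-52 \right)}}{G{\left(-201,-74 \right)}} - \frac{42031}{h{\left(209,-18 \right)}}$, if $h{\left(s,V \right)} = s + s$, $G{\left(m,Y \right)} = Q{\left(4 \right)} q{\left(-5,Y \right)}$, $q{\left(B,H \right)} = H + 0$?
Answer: $- \frac{349483963}{3475632} \approx -100.55$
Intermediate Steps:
$C{\left(O \right)} = \frac{1}{618}$ ($C{\left(O \right)} = \frac{1}{6 \cdot 103} = \frac{1}{6} \cdot \frac{1}{103} = \frac{1}{618}$)
$q{\left(B,H \right)} = H$
$G{\left(m,Y \right)} = 4 Y$
$h{\left(s,V \right)} = 2 s$
$\frac{C{\left(-52 \right)}}{G{\left(-201,-74 \right)}} - \frac{42031}{h{\left(209,-18 \right)}} = \frac{1}{618 \cdot 4 \left(-74\right)} - \frac{42031}{2 \cdot 209} = \frac{1}{618 \left(-296\right)} - \frac{42031}{418} = \frac{1}{618} \left(- \frac{1}{296}\right) - \frac{3821}{38} = - \frac{1}{182928} - \frac{3821}{38} = - \frac{349483963}{3475632}$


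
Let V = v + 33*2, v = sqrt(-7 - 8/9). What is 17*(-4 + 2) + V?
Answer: 32 + I*sqrt(71)/3 ≈ 32.0 + 2.8087*I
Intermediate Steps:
v = I*sqrt(71)/3 (v = sqrt(-7 - 8*1/9) = sqrt(-7 - 8/9) = sqrt(-71/9) = I*sqrt(71)/3 ≈ 2.8087*I)
V = 66 + I*sqrt(71)/3 (V = I*sqrt(71)/3 + 33*2 = I*sqrt(71)/3 + 66 = 66 + I*sqrt(71)/3 ≈ 66.0 + 2.8087*I)
17*(-4 + 2) + V = 17*(-4 + 2) + (66 + I*sqrt(71)/3) = 17*(-2) + (66 + I*sqrt(71)/3) = -34 + (66 + I*sqrt(71)/3) = 32 + I*sqrt(71)/3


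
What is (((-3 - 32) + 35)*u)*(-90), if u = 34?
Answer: 0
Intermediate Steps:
(((-3 - 32) + 35)*u)*(-90) = (((-3 - 32) + 35)*34)*(-90) = ((-35 + 35)*34)*(-90) = (0*34)*(-90) = 0*(-90) = 0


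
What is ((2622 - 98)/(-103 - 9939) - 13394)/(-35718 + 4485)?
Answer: 22417512/52273631 ≈ 0.42885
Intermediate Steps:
((2622 - 98)/(-103 - 9939) - 13394)/(-35718 + 4485) = (2524/(-10042) - 13394)/(-31233) = (2524*(-1/10042) - 13394)*(-1/31233) = (-1262/5021 - 13394)*(-1/31233) = -67252536/5021*(-1/31233) = 22417512/52273631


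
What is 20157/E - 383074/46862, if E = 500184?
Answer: -31777148047/3906603768 ≈ -8.1342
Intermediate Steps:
20157/E - 383074/46862 = 20157/500184 - 383074/46862 = 20157*(1/500184) - 383074*1/46862 = 6719/166728 - 191537/23431 = -31777148047/3906603768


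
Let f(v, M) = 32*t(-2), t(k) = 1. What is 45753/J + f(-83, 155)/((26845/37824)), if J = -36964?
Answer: 43511803467/992298580 ≈ 43.849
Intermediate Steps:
f(v, M) = 32 (f(v, M) = 32*1 = 32)
45753/J + f(-83, 155)/((26845/37824)) = 45753/(-36964) + 32/((26845/37824)) = 45753*(-1/36964) + 32/((26845*(1/37824))) = -45753/36964 + 32/(26845/37824) = -45753/36964 + 32*(37824/26845) = -45753/36964 + 1210368/26845 = 43511803467/992298580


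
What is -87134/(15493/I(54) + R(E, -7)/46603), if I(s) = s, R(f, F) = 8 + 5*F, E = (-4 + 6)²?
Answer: -219278113308/722018821 ≈ -303.70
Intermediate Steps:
E = 4 (E = 2² = 4)
-87134/(15493/I(54) + R(E, -7)/46603) = -87134/(15493/54 + (8 + 5*(-7))/46603) = -87134/(15493*(1/54) + (8 - 35)*(1/46603)) = -87134/(15493/54 - 27*1/46603) = -87134/(15493/54 - 27/46603) = -87134/722018821/2516562 = -87134*2516562/722018821 = -219278113308/722018821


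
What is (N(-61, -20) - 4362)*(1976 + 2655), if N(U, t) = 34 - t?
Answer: -19950348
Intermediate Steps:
(N(-61, -20) - 4362)*(1976 + 2655) = ((34 - 1*(-20)) - 4362)*(1976 + 2655) = ((34 + 20) - 4362)*4631 = (54 - 4362)*4631 = -4308*4631 = -19950348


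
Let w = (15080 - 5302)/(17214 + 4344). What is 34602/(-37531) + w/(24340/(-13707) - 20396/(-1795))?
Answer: -27820629357637647/31807840593840376 ≈ -0.87465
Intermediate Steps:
w = 4889/10779 (w = 9778/21558 = 9778*(1/21558) = 4889/10779 ≈ 0.45357)
34602/(-37531) + w/(24340/(-13707) - 20396/(-1795)) = 34602/(-37531) + 4889/(10779*(24340/(-13707) - 20396/(-1795))) = 34602*(-1/37531) + 4889/(10779*(24340*(-1/13707) - 20396*(-1/1795))) = -34602/37531 + 4889/(10779*(-24340/13707 + 20396/1795)) = -34602/37531 + 4889/(10779*(235877672/24604065)) = -34602/37531 + (4889/10779)*(24604065/235877672) = -34602/37531 + 40096424595/847508475496 = -27820629357637647/31807840593840376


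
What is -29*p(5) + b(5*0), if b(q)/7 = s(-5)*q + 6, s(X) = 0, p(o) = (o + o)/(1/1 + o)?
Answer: -19/3 ≈ -6.3333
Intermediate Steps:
p(o) = 2*o/(1 + o) (p(o) = (2*o)/(1 + o) = 2*o/(1 + o))
b(q) = 42 (b(q) = 7*(0*q + 6) = 7*(0 + 6) = 7*6 = 42)
-29*p(5) + b(5*0) = -58*5/(1 + 5) + 42 = -58*5/6 + 42 = -29*5/3 + 42 = -145/3 + 42 = -19/3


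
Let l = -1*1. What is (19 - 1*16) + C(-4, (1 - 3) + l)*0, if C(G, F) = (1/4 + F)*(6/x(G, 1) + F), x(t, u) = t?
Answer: 3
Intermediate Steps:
l = -1
C(G, F) = (¼ + F)*(F + 6/G) (C(G, F) = (1/4 + F)*(6/G + F) = (¼ + F)*(F + 6/G))
(19 - 1*16) + C(-4, (1 - 3) + l)*0 = (19 - 1*16) + ((¼)*(6 + 24*((1 - 3) - 1) + ((1 - 3) - 1)*(-4)*(1 + 4*((1 - 3) - 1)))/(-4))*0 = (19 - 16) + ((¼)*(-¼)*(6 + 24*(-2 - 1) + (-2 - 1)*(-4)*(1 + 4*(-2 - 1))))*0 = 3 + ((¼)*(-¼)*(6 + 24*(-3) - 3*(-4)*(1 + 4*(-3))))*0 = 3 + ((¼)*(-¼)*(6 - 72 - 3*(-4)*(1 - 12)))*0 = 3 + ((¼)*(-¼)*(6 - 72 - 3*(-4)*(-11)))*0 = 3 + ((¼)*(-¼)*(6 - 72 - 132))*0 = 3 + ((¼)*(-¼)*(-198))*0 = 3 + (99/8)*0 = 3 + 0 = 3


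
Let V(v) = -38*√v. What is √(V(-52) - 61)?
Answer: √(-61 - 76*I*√13) ≈ 10.482 - 13.072*I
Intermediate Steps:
√(V(-52) - 61) = √(-76*I*√13 - 61) = √(-61 - 76*I*√13)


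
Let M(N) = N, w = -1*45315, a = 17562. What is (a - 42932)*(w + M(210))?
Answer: 1144313850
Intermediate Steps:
w = -45315
(a - 42932)*(w + M(210)) = (17562 - 42932)*(-45315 + 210) = -25370*(-45105) = 1144313850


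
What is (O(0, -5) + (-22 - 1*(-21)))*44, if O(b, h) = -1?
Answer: -88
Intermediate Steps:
(O(0, -5) + (-22 - 1*(-21)))*44 = (-1 + (-22 - 1*(-21)))*44 = (-1 + (-22 + 21))*44 = (-1 - 1)*44 = -2*44 = -88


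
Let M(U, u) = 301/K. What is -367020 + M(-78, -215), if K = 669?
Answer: -245536079/669 ≈ -3.6702e+5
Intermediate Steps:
M(U, u) = 301/669
-367020 + M(-78, -215) = -367020 + 301/669 = -245536079/669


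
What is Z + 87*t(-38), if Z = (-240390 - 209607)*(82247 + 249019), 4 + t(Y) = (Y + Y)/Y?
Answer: -149068706376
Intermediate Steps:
t(Y) = -2 (t(Y) = -4 + (Y + Y)/Y = -4 + (2*Y)/Y = -4 + 2 = -2)
Z = -149068706202 (Z = -449997*331266 = -149068706202)
Z + 87*t(-38) = -149068706202 + 87*(-2) = -149068706202 - 174 = -149068706376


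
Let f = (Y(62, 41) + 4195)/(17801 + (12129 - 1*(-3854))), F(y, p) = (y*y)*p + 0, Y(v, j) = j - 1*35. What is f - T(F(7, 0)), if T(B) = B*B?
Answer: 4201/33784 ≈ 0.12435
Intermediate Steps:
Y(v, j) = -35 + j (Y(v, j) = j - 35 = -35 + j)
F(y, p) = p*y² (F(y, p) = y²*p + 0 = p*y² + 0 = p*y²)
f = 4201/33784 (f = ((-35 + 41) + 4195)/(17801 + (12129 - 1*(-3854))) = (6 + 4195)/(17801 + (12129 + 3854)) = 4201/(17801 + 15983) = 4201/33784 ≈ 0.12435)
T(B) = B²
f - T(F(7, 0)) = 4201/33784 - (0*7²)² = 4201/33784 - (0*49)² = 4201/33784 - 1*0² = 4201/33784 - 1*0 = 4201/33784 + 0 = 4201/33784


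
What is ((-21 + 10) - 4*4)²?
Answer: 729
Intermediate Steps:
((-21 + 10) - 4*4)² = (-11 - 16)² = (-27)² = 729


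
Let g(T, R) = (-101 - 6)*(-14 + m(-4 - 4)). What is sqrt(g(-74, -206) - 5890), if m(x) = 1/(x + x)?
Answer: I*sqrt(70165)/4 ≈ 66.222*I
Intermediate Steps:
m(x) = 1/(2*x)
g(T, R) = 24075/16 (g(T, R) = (-101 - 6)*(-14 + 1/(2*(-4 - 4))) = -107*(-14 + (1/2)/(-8)) = -107*(-14 + (1/2)*(-1/8)) = -107*(-14 - 1/16) = -107*(-225/16) = 24075/16)
sqrt(g(-74, -206) - 5890) = sqrt(24075/16 - 5890) = sqrt(-70165/16) = I*sqrt(70165)/4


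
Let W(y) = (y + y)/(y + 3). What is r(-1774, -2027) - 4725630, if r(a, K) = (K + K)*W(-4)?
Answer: -4758062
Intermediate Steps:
W(y) = 2*y/(3 + y) (W(y) = (2*y)/(3 + y) = 2*y/(3 + y))
r(a, K) = 16*K (r(a, K) = (K + K)*(2*(-4)/(3 - 4)) = (2*K)*(2*(-4)/(-1)) = (2*K)*(2*(-4)*(-1)) = (2*K)*8 = 16*K)
r(-1774, -2027) - 4725630 = 16*(-2027) - 4725630 = -32432 - 4725630 = -4758062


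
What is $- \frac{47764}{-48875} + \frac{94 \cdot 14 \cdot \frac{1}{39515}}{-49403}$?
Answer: $\frac{2664082405368}{2726051364625} \approx 0.97727$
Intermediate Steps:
$- \frac{47764}{-48875} + \frac{94 \cdot 14 \cdot \frac{1}{39515}}{-49403} = \left(-47764\right) \left(- \frac{1}{48875}\right) + 1316 \cdot \frac{1}{39515} \left(- \frac{1}{49403}\right) = \frac{47764}{48875} + \frac{188}{5645} \left(- \frac{1}{49403}\right) = \frac{47764}{48875} - \frac{188}{278879935} = \frac{2664082405368}{2726051364625}$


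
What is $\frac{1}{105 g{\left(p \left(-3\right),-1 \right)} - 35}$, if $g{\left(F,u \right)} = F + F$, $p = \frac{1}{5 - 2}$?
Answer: $- \frac{1}{245} \approx -0.0040816$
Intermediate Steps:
$p = \frac{1}{3} \approx 0.33333$
$g{\left(F,u \right)} = 2 F$
$\frac{1}{105 g{\left(p \left(-3\right),-1 \right)} - 35} = \frac{1}{105 \cdot 2 \cdot \frac{1}{3} \left(-3\right) - 35} = \frac{1}{105 \cdot 2 \left(-1\right) - 35} = \frac{1}{105 \left(-2\right) - 35} = \frac{1}{-210 - 35} = \frac{1}{-245} = - \frac{1}{245}$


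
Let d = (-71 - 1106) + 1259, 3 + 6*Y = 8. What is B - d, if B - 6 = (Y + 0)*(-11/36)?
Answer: -16471/216 ≈ -76.255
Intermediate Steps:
Y = 5/6 (Y = -1/2 + (1/6)*8 = -1/2 + 4/3 = 5/6 ≈ 0.83333)
B = 1241/216 (B = 6 + (5/6 + 0)*(-11/36) = 6 + 5*(-11*1/36)/6 = 6 + (5/6)*(-11/36) = 6 - 55/216 = 1241/216 ≈ 5.7454)
d = 82 (d = -1177 + 1259 = 82)
B - d = 1241/216 - 1*82 = 1241/216 - 82 = -16471/216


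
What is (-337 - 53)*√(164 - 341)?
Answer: -390*I*√177 ≈ -5188.6*I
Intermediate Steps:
(-337 - 53)*√(164 - 341) = -390*I*√177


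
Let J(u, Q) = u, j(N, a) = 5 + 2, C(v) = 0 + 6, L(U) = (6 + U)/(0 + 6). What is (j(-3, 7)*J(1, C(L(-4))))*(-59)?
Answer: -413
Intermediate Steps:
L(U) = 1 + U/6 (L(U) = (6 + U)/6 = (6 + U)*(1/6) = 1 + U/6)
C(v) = 6
j(N, a) = 7
(j(-3, 7)*J(1, C(L(-4))))*(-59) = (7*1)*(-59) = 7*(-59) = -413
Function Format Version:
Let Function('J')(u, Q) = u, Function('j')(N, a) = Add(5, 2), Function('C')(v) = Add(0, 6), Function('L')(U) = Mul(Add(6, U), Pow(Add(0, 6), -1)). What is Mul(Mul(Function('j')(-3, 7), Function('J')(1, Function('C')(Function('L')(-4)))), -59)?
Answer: -413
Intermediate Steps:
Function('L')(U) = Add(1, Mul(Rational(1, 6), U)) (Function('L')(U) = Mul(Add(6, U), Pow(6, -1)) = Mul(Add(6, U), Rational(1, 6)) = Add(1, Mul(Rational(1, 6), U)))
Function('C')(v) = 6
Function('j')(N, a) = 7
Mul(Mul(Function('j')(-3, 7), Function('J')(1, Function('C')(Function('L')(-4)))), -59) = Mul(Mul(7, 1), -59) = Mul(7, -59) = -413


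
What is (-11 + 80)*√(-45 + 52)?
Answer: 69*√7 ≈ 182.56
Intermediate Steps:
(-11 + 80)*√(-45 + 52) = 69*√7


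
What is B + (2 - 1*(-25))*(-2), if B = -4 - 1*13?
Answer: -71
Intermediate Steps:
B = -17 (B = -4 - 13 = -17)
B + (2 - 1*(-25))*(-2) = -17 + (2 - 1*(-25))*(-2) = -17 + (2 + 25)*(-2) = -17 + 27*(-2) = -17 - 54 = -71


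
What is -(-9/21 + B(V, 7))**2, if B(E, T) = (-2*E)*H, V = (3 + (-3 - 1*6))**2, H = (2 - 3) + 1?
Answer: -9/49 ≈ -0.18367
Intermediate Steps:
H = 0 (H = -1 + 1 = 0)
V = 36 (V = (3 + (-3 - 6))**2 = (3 - 9)**2 = (-6)**2 = 36)
B(E, T) = 0 (B(E, T) = -2*E*0 = 0)
-(-9/21 + B(V, 7))**2 = -(-9/21 + 0)**2 = -(-9*1/21 + 0)**2 = -(-3/7 + 0)**2 = -(-3/7)**2 = -1*9/49 = -9/49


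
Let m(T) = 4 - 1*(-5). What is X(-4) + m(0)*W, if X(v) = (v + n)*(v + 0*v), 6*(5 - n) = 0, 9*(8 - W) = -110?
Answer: 178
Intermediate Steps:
W = 182/9 (W = 8 - ⅑*(-110) = 8 + 110/9 = 182/9 ≈ 20.222)
n = 5 (n = 5 - ⅙*0 = 5 + 0 = 5)
X(v) = v*(5 + v) (X(v) = (v + 5)*(v + 0*v) = (5 + v)*(v + 0) = (5 + v)*v = v*(5 + v))
m(T) = 9 (m(T) = 4 + 5 = 9)
X(-4) + m(0)*W = -4*(5 - 4) + 9*(182/9) = -4*1 + 182 = -4 + 182 = 178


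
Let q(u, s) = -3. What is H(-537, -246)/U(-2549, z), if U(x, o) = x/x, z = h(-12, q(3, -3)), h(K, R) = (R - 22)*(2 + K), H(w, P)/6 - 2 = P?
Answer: -1464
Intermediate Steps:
H(w, P) = 12 + 6*P
h(K, R) = (-22 + R)*(2 + K)
z = 250 (z = -44 - 22*(-12) + 2*(-3) - 12*(-3) = -44 + 264 - 6 + 36 = 250)
U(x, o) = 1
H(-537, -246)/U(-2549, z) = (12 + 6*(-246))/1 = (12 - 1476)*1 = -1464*1 = -1464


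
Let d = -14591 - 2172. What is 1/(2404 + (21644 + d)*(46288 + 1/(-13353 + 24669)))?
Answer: 3772/852223547531 ≈ 4.4261e-9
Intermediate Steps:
d = -16763
1/(2404 + (21644 + d)*(46288 + 1/(-13353 + 24669))) = 1/(2404 + (21644 - 16763)*(46288 + 1/(-13353 + 24669))) = 1/(2404 + 4881*(46288 + 1/11316)) = 1/(2404 + 4881*(523795009/11316)) = 1/(2404 + 852214479643/3772) = 1/(852223547531/3772) = 3772/852223547531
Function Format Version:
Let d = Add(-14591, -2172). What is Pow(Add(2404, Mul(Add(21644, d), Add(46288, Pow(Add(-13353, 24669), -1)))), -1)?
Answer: Rational(3772, 852223547531) ≈ 4.4261e-9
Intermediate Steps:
d = -16763
Pow(Add(2404, Mul(Add(21644, d), Add(46288, Pow(Add(-13353, 24669), -1)))), -1) = Pow(Add(2404, Mul(Add(21644, -16763), Add(46288, Pow(Add(-13353, 24669), -1)))), -1) = Pow(Add(2404, Mul(4881, Add(46288, Pow(11316, -1)))), -1) = Pow(Add(2404, Mul(4881, Add(46288, Rational(1, 11316)))), -1) = Pow(Add(2404, Mul(4881, Rational(523795009, 11316))), -1) = Pow(Add(2404, Rational(852214479643, 3772)), -1) = Pow(Rational(852223547531, 3772), -1) = Rational(3772, 852223547531)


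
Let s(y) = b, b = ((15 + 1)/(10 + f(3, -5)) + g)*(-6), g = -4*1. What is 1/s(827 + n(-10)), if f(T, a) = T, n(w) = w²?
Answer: 13/216 ≈ 0.060185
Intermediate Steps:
g = -4
b = 216/13 (b = ((15 + 1)/(10 + 3) - 4)*(-6) = (16/13 - 4)*(-6) = -36/13*(-6) = 216/13 ≈ 16.615)
s(y) = 216/13
1/s(827 + n(-10)) = 1/(216/13) = 13/216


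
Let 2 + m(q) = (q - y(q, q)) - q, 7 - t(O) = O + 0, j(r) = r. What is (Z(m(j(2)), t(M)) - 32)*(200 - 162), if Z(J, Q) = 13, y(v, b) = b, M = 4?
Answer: -722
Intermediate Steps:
t(O) = 7 - O (t(O) = 7 - (O + 0) = 7 - O)
m(q) = -2 - q (m(q) = -2 + ((q - q) - q) = -2 + (0 - q) = -2 - q)
(Z(m(j(2)), t(M)) - 32)*(200 - 162) = (13 - 32)*(200 - 162) = -19*38 = -722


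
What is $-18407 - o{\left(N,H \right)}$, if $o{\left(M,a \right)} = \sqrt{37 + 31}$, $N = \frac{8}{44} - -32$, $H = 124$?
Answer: $-18407 - 2 \sqrt{17} \approx -18415.0$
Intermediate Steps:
$N = \frac{354}{11}$ ($N = 8 \cdot \frac{1}{44} + 32 = \frac{2}{11} + 32 = \frac{354}{11} \approx 32.182$)
$o{\left(M,a \right)} = 2 \sqrt{17}$ ($o{\left(M,a \right)} = \sqrt{68} = 2 \sqrt{17}$)
$-18407 - o{\left(N,H \right)} = -18407 - 2 \sqrt{17}$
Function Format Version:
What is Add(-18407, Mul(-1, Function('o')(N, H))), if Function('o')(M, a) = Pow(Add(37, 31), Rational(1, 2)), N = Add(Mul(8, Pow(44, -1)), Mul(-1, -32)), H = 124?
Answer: Add(-18407, Mul(-2, Pow(17, Rational(1, 2)))) ≈ -18415.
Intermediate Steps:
N = Rational(354, 11) (N = Add(Mul(8, Rational(1, 44)), 32) = Add(Rational(2, 11), 32) = Rational(354, 11) ≈ 32.182)
Function('o')(M, a) = Mul(2, Pow(17, Rational(1, 2))) (Function('o')(M, a) = Pow(68, Rational(1, 2)) = Mul(2, Pow(17, Rational(1, 2))))
Add(-18407, Mul(-1, Function('o')(N, H))) = Add(-18407, Mul(-1, Mul(2, Pow(17, Rational(1, 2))))) = Add(-18407, Mul(-2, Pow(17, Rational(1, 2))))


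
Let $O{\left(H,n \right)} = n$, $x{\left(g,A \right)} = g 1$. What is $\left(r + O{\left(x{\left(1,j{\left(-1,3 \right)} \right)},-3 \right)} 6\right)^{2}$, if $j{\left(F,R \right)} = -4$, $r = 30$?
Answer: $144$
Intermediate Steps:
$x{\left(g,A \right)} = g$
$\left(r + O{\left(x{\left(1,j{\left(-1,3 \right)} \right)},-3 \right)} 6\right)^{2} = \left(30 - 18\right)^{2} = 12^{2} = 144$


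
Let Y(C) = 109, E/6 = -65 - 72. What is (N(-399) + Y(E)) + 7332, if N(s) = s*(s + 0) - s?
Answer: 167041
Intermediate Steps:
E = -822 (E = 6*(-65 - 72) = 6*(-137) = -822)
N(s) = s² - s (N(s) = s*s - s = s² - s)
(N(-399) + Y(E)) + 7332 = (-399*(-1 - 399) + 109) + 7332 = (-399*(-400) + 109) + 7332 = (159600 + 109) + 7332 = 159709 + 7332 = 167041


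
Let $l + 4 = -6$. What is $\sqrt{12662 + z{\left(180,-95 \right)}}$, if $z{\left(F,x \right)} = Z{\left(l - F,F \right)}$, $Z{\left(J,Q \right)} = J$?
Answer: $2 \sqrt{3118} \approx 111.68$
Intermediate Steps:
$l = -10$ ($l = -4 - 6 = -10$)
$z{\left(F,x \right)} = -10 - F$
$\sqrt{12662 + z{\left(180,-95 \right)}} = \sqrt{12662 - 190} = \sqrt{12472} = 2 \sqrt{3118}$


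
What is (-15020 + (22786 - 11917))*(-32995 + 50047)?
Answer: -70782852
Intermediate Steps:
(-15020 + (22786 - 11917))*(-32995 + 50047) = (-15020 + 10869)*17052 = -4151*17052 = -70782852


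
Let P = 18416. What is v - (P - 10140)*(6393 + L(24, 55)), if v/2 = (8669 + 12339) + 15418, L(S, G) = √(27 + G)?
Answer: -52835616 - 8276*√82 ≈ -5.2911e+7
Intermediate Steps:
v = 72852 (v = 2*((8669 + 12339) + 15418) = 2*(21008 + 15418) = 2*36426 = 72852)
v - (P - 10140)*(6393 + L(24, 55)) = 72852 - (18416 - 10140)*(6393 + √(27 + 55)) = 72852 - 8276*(6393 + √82) = 72852 - (52908468 + 8276*√82) = 72852 + (-52908468 - 8276*√82) = -52835616 - 8276*√82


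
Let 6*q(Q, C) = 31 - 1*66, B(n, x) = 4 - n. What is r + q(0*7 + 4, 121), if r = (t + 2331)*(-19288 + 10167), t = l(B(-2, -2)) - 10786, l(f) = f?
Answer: 462379939/6 ≈ 7.7063e+7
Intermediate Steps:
q(Q, C) = -35/6 (q(Q, C) = (31 - 1*66)/6 = (31 - 66)/6 = (⅙)*(-35) = -35/6)
t = -10780 (t = (4 - 1*(-2)) - 10786 = (4 + 2) - 10786 = 6 - 10786 = -10780)
r = 77063329 (r = (-10780 + 2331)*(-19288 + 10167) = -8449*(-9121) = 77063329)
r + q(0*7 + 4, 121) = 77063329 - 35/6 = 462379939/6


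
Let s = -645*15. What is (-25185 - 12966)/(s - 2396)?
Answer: 38151/12071 ≈ 3.1605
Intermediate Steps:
s = -9675
(-25185 - 12966)/(s - 2396) = (-25185 - 12966)/(-9675 - 2396) = -38151/(-12071) = -38151*(-1/12071) = 38151/12071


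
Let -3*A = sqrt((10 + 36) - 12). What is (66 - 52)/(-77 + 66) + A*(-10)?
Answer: -14/11 + 10*sqrt(34)/3 ≈ 18.164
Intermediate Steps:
A = -sqrt(34)/3 (A = -sqrt((10 + 36) - 12)/3 = -sqrt(46 - 12)/3 = -sqrt(34)/3 ≈ -1.9437)
(66 - 52)/(-77 + 66) + A*(-10) = (66 - 52)/(-77 + 66) - sqrt(34)/3*(-10) = 14/(-11) + 10*sqrt(34)/3 = 14*(-1/11) + 10*sqrt(34)/3 = -14/11 + 10*sqrt(34)/3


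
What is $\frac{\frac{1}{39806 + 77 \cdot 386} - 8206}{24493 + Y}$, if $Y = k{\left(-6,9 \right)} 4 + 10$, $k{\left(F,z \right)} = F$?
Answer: $- \frac{81506681}{243139416} \approx -0.33523$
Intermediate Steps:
$Y = -14$ ($Y = \left(-6\right) 4 + 10 = -24 + 10 = -14$)
$\frac{\frac{1}{39806 + 77 \cdot 386} - 8206}{24493 + Y} = \frac{\frac{1}{39806 + 77 \cdot 386} - 8206}{24493 - 14} = \frac{\frac{1}{39806 + 29722} - 8206}{24479} = \left(\frac{1}{69528} - 8206\right) \frac{1}{24479} = \left(- \frac{570546767}{69528}\right) \frac{1}{24479} = - \frac{81506681}{243139416}$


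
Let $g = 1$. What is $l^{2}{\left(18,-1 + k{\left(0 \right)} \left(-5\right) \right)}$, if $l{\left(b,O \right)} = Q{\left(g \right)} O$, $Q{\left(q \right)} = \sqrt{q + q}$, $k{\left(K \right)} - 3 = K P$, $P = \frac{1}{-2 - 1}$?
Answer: $512$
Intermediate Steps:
$P = - \frac{1}{3}$ ($P = \frac{1}{-3} = - \frac{1}{3} \approx -0.33333$)
$k{\left(K \right)} = 3 - \frac{K}{3}$ ($k{\left(K \right)} = 3 + K \left(- \frac{1}{3}\right) = 3 - \frac{K}{3}$)
$Q{\left(q \right)} = \sqrt{2} \sqrt{q}$ ($Q{\left(q \right)} = \sqrt{2 q} = \sqrt{2} \sqrt{q}$)
$l{\left(b,O \right)} = O \sqrt{2}$ ($l{\left(b,O \right)} = \sqrt{2} \sqrt{1} O = \sqrt{2} \cdot 1 O = \sqrt{2} O = O \sqrt{2}$)
$l^{2}{\left(18,-1 + k{\left(0 \right)} \left(-5\right) \right)} = \left(\left(-1 + \left(3 - 0\right) \left(-5\right)\right) \sqrt{2}\right)^{2} = \left(\left(-1 + \left(3 + 0\right) \left(-5\right)\right) \sqrt{2}\right)^{2} = \left(\left(-1 + 3 \left(-5\right)\right) \sqrt{2}\right)^{2} = \left(\left(-1 - 15\right) \sqrt{2}\right)^{2} = \left(- 16 \sqrt{2}\right)^{2} = 512$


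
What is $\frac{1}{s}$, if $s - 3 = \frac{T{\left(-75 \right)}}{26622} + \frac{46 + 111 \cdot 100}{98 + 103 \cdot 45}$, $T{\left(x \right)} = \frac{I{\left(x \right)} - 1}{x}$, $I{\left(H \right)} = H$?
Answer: $\frac{4725072225}{25302726979} \approx 0.18674$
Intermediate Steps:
$T{\left(x \right)} = \frac{-1 + x}{x}$ ($T{\left(x \right)} = \frac{x - 1}{x} = \frac{-1 + x}{x}$)
$s = \frac{25302726979}{4725072225}$ ($s = 3 + \left(\frac{\frac{1}{-75} \left(-1 - 75\right)}{26622} + \frac{46 + 111 \cdot 100}{98 + 103 \cdot 45}\right) = 3 + \left(\left(- \frac{1}{75}\right) \left(-76\right) \frac{1}{26622} + \frac{46 + 11100}{98 + 4635}\right) = 3 + \left(\frac{76}{75} \cdot \frac{1}{26622} + \frac{11146}{4733}\right) = 3 + \left(\frac{38}{998325} + 11146 \cdot \frac{1}{4733}\right) = 3 + \left(\frac{38}{998325} + \frac{11146}{4733}\right) = 3 + \frac{11127510304}{4725072225} = \frac{25302726979}{4725072225} \approx 5.355$)
$\frac{1}{s} = \frac{1}{\frac{25302726979}{4725072225}} = \frac{4725072225}{25302726979}$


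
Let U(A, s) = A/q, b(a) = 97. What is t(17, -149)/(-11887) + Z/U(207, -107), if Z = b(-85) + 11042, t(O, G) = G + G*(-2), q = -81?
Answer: -1191687064/273401 ≈ -4358.8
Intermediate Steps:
U(A, s) = -A/81 (U(A, s) = A/(-81) = A*(-1/81) = -A/81)
t(O, G) = -G (t(O, G) = G - 2*G = -G)
Z = 11139 (Z = 97 + 11042 = 11139)
t(17, -149)/(-11887) + Z/U(207, -107) = -1*(-149)/(-11887) + 11139/((-1/81*207)) = 149*(-1/11887) + 11139/(-23/9) = -149/11887 + 11139*(-9/23) = -149/11887 - 100251/23 = -1191687064/273401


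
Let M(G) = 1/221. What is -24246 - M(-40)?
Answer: -5358367/221 ≈ -24246.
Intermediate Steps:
M(G) = 1/221
-24246 - M(-40) = -24246 - 1*1/221 = -24246 - 1/221 = -5358367/221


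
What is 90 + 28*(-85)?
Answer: -2290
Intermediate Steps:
90 + 28*(-85) = 90 - 2380 = -2290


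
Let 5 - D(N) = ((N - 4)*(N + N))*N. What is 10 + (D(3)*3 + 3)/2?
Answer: 46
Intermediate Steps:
D(N) = 5 - 2*N²*(-4 + N) (D(N) = 5 - (N - 4)*(N + N)*N = 5 - (-4 + N)*(2*N)*N = 5 - 2*N*(-4 + N)*N = 5 - 2*N²*(-4 + N))
10 + (D(3)*3 + 3)/2 = 10 + ((5 - 2*3³ + 8*3²)*3 + 3)/2 = 10 + ((5 - 2*27 + 8*9)*3 + 3)*(½) = 10 + ((5 - 54 + 72)*3 + 3)*(½) = 10 + (23*3 + 3)*(½) = 10 + (69 + 3)*(½) = 10 + 72*(½) = 10 + 36 = 46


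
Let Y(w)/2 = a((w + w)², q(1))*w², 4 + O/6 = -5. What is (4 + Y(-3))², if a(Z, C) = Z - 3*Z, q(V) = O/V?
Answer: 1669264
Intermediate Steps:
O = -54 (O = -24 + 6*(-5) = -24 - 30 = -54)
q(V) = -54/V
a(Z, C) = -2*Z
Y(w) = -16*w⁴ (Y(w) = 2*((-2*(w + w)²)*w²) = 2*((-2*4*w²)*w²) = 2*((-8*w²)*w²) = 2*(-8*w⁴) = -16*w⁴)
(4 + Y(-3))² = (4 - 16*(-3)⁴)² = (4 - 16*81)² = (4 - 1296)² = (-1292)² = 1669264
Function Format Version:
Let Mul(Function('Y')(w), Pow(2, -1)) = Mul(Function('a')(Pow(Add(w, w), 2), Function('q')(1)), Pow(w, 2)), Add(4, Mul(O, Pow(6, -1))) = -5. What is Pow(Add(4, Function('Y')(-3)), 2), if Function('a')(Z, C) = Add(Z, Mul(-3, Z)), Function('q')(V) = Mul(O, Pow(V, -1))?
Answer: 1669264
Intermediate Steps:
O = -54 (O = Add(-24, Mul(6, -5)) = Add(-24, -30) = -54)
Function('q')(V) = Mul(-54, Pow(V, -1))
Function('a')(Z, C) = Mul(-2, Z)
Function('Y')(w) = Mul(-16, Pow(w, 4)) (Function('Y')(w) = Mul(2, Mul(Mul(-2, Pow(Add(w, w), 2)), Pow(w, 2))) = Mul(2, Mul(Mul(-2, Pow(Mul(2, w), 2)), Pow(w, 2))) = Mul(2, Mul(Mul(-2, Mul(4, Pow(w, 2))), Pow(w, 2))) = Mul(2, Mul(Mul(-8, Pow(w, 2)), Pow(w, 2))) = Mul(2, Mul(-8, Pow(w, 4))) = Mul(-16, Pow(w, 4)))
Pow(Add(4, Function('Y')(-3)), 2) = Pow(Add(4, Mul(-16, Pow(-3, 4))), 2) = Pow(Add(4, Mul(-16, 81)), 2) = Pow(Add(4, -1296), 2) = Pow(-1292, 2) = 1669264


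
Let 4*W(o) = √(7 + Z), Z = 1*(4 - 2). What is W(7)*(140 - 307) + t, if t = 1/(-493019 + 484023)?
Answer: -563375/4498 ≈ -125.25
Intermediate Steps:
t = -1/8996 (t = 1/(-8996) = -1/8996 ≈ -0.00011116)
Z = 2 (Z = 1*2 = 2)
W(o) = ¾ (W(o) = √(7 + 2)/4 = √9/4 = (¼)*3 = ¾)
W(7)*(140 - 307) + t = 3*(140 - 307)/4 - 1/8996 = (¾)*(-167) - 1/8996 = -501/4 - 1/8996 = -563375/4498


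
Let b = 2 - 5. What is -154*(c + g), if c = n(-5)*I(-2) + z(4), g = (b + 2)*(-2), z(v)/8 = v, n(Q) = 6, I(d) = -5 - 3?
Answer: 2156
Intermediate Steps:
I(d) = -8
b = -3
z(v) = 8*v
g = 2 (g = (-3 + 2)*(-2) = -1*(-2) = 2)
c = -16 (c = 6*(-8) + 8*4 = -48 + 32 = -16)
-154*(c + g) = -154*(-16 + 2) = -154*(-14) = 2156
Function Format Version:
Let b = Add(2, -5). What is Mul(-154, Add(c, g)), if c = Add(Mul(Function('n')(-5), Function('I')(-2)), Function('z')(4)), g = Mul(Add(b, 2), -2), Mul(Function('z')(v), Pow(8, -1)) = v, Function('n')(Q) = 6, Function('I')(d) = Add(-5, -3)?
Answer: 2156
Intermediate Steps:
Function('I')(d) = -8
b = -3
Function('z')(v) = Mul(8, v)
g = 2 (g = Mul(Add(-3, 2), -2) = Mul(-1, -2) = 2)
c = -16 (c = Add(Mul(6, -8), Mul(8, 4)) = Add(-48, 32) = -16)
Mul(-154, Add(c, g)) = Mul(-154, Add(-16, 2)) = Mul(-154, -14) = 2156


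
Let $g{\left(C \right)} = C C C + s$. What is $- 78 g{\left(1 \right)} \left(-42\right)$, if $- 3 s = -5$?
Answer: $8736$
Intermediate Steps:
$s = \frac{5}{3}$ ($s = \left(- \frac{1}{3}\right) \left(-5\right) = \frac{5}{3} \approx 1.6667$)
$g{\left(C \right)} = \frac{5}{3} + C^{3}$ ($g{\left(C \right)} = C C C + \frac{5}{3} = C^{2} C + \frac{5}{3} = C^{3} + \frac{5}{3} = \frac{5}{3} + C^{3}$)
$- 78 g{\left(1 \right)} \left(-42\right) = - 78 \left(\frac{5}{3} + 1^{3}\right) \left(-42\right) = - 78 \left(\frac{5}{3} + 1\right) \left(-42\right) = \left(-78\right) \frac{8}{3} \left(-42\right) = \left(-208\right) \left(-42\right) = 8736$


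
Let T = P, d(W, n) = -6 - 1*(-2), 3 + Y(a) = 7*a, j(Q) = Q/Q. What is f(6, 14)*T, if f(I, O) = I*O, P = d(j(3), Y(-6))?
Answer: -336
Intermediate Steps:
j(Q) = 1
Y(a) = -3 + 7*a
d(W, n) = -4 (d(W, n) = -6 + 2 = -4)
P = -4
T = -4
f(6, 14)*T = (6*14)*(-4) = 84*(-4) = -336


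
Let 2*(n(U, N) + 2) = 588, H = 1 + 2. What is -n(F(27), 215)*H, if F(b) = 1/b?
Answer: -876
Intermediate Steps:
H = 3
n(U, N) = 292 (n(U, N) = -2 + (½)*588 = -2 + 294 = 292)
-n(F(27), 215)*H = -292*3 = -1*876 = -876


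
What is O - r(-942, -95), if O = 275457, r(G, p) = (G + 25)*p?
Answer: 188342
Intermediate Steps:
r(G, p) = p*(25 + G) (r(G, p) = (25 + G)*p = p*(25 + G))
O - r(-942, -95) = 275457 - (-95)*(25 - 942) = 275457 - (-95)*(-917) = 275457 - 1*87115 = 275457 - 87115 = 188342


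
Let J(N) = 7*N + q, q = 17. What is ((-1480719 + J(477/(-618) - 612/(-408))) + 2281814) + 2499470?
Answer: 339960471/103 ≈ 3.3006e+6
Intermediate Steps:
J(N) = 17 + 7*N (J(N) = 7*N + 17 = 17 + 7*N)
((-1480719 + J(477/(-618) - 612/(-408))) + 2281814) + 2499470 = ((-1480719 + (17 + 7*(477/(-618) - 612/(-408)))) + 2281814) + 2499470 = ((-1480719 + (17 + 7*(477*(-1/618) - 612*(-1/408)))) + 2281814) + 2499470 = ((-1480719 + (17 + 7*(-159/206 + 3/2))) + 2281814) + 2499470 = ((-1480719 + (17 + 7*(75/103))) + 2281814) + 2499470 = ((-1480719 + (17 + 525/103)) + 2281814) + 2499470 = ((-1480719 + 2276/103) + 2281814) + 2499470 = (-152511781/103 + 2281814) + 2499470 = 82515061/103 + 2499470 = 339960471/103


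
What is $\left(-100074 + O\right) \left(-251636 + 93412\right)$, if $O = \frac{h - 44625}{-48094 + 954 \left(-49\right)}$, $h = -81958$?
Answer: $\frac{187710853609906}{11855} \approx 1.5834 \cdot 10^{10}$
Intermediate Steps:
$O = \frac{126583}{94840}$ ($O = \frac{-81958 - 44625}{-48094 + 954 \left(-49\right)} = - \frac{126583}{-48094 - 46746} = - \frac{126583}{-94840} = \left(-126583\right) \left(- \frac{1}{94840}\right) = \frac{126583}{94840} \approx 1.3347$)
$\left(-100074 + O\right) \left(-251636 + 93412\right) = \left(-100074 + \frac{126583}{94840}\right) \left(-251636 + 93412\right) = \left(- \frac{9490891577}{94840}\right) \left(-158224\right) = \frac{187710853609906}{11855}$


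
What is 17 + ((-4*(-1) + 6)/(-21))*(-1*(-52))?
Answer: -163/21 ≈ -7.7619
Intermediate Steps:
17 + ((-4*(-1) + 6)/(-21))*(-1*(-52)) = 17 + ((4 + 6)*(-1/21))*52 = 17 + (10*(-1/21))*52 = 17 - 10/21*52 = 17 - 520/21 = -163/21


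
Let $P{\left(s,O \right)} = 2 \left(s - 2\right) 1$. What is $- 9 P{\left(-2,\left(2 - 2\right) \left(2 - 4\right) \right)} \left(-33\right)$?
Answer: $-2376$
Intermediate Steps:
$P{\left(s,O \right)} = -4 + 2 s$ ($P{\left(s,O \right)} = 2 \left(-2 + s\right) 1 = \left(-4 + 2 s\right) 1 = -4 + 2 s$)
$- 9 P{\left(-2,\left(2 - 2\right) \left(2 - 4\right) \right)} \left(-33\right) = - 9 \left(-4 + 2 \left(-2\right)\right) \left(-33\right) = - 9 \left(-4 - 4\right) \left(-33\right) = \left(-9\right) \left(-8\right) \left(-33\right) = 72 \left(-33\right) = -2376$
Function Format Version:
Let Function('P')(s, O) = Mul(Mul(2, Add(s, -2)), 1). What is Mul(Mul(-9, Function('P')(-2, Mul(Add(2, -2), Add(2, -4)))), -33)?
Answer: -2376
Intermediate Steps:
Function('P')(s, O) = Add(-4, Mul(2, s)) (Function('P')(s, O) = Mul(Mul(2, Add(-2, s)), 1) = Mul(Add(-4, Mul(2, s)), 1) = Add(-4, Mul(2, s)))
Mul(Mul(-9, Function('P')(-2, Mul(Add(2, -2), Add(2, -4)))), -33) = Mul(Mul(-9, Add(-4, Mul(2, -2))), -33) = Mul(Mul(-9, Add(-4, -4)), -33) = Mul(Mul(-9, -8), -33) = Mul(72, -33) = -2376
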